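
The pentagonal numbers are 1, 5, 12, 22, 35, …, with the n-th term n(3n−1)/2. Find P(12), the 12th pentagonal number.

The 12th pentagonal number is n(3n−1)/2 with n = 12.
12·(3·12 − 1)/2 = 12·35/2 = 210.

210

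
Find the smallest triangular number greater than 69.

78

Solve n(n+1)/2 > 69 for integer n.
The largest n with value ≤ 69 is 11 (since 66 ≤ 69 < 78), so the first above is n = 12, value 78.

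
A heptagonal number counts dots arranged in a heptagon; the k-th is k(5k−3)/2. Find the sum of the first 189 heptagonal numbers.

Σ i(5i−3)/2 = (5Σi² − 3Σi) / 2 over i = 1..189.
Σi = 17955 and Σi² = 2268315.
(5·2268315 − 3·17955) / 2 = 11287710/2 = 5643855.

5643855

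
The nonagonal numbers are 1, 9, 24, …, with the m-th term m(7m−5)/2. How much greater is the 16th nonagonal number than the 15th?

Consecutive nonagonal numbers differ by 7n − 6: here 7·16 − 6 = 106.

106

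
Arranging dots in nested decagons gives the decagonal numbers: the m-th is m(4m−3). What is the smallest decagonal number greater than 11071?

11077

Solve n(4n−3) > 11071 for integer n.
The largest n with value ≤ 11071 is 52 (since 10660 ≤ 11071 < 11077), so the first above is n = 53, value 11077.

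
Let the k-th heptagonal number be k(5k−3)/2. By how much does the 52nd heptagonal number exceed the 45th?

1687

52·(5·52 − 3)/2 = 6682 and 45·(5·45 − 3)/2 = 4995.
Difference: 6682 − 4995 = 1687.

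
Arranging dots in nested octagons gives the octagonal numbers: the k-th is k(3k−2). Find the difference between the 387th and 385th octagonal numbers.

4628

387·(3·387 − 2) = 448533 and 385·(3·385 − 2) = 443905.
Difference: 448533 − 443905 = 4628.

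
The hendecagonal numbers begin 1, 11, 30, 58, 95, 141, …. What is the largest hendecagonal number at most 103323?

102076

Solve n(9n−7)/2 ≤ 103323 for integer n.
n = 151 gives 102076 ≤ 103323, while n = 152 gives 103436 > 103323; so the answer is 102076.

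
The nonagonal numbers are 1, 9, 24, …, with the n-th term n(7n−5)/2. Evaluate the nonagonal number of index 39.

5226

The 39th nonagonal number is n(7n−5)/2 with n = 39.
39·(7·39 − 5)/2 = 39·268/2 = 39·134 = 5226.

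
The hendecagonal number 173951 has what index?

Set n(9n−7)/2 = 173951, giving 9n² − 7n − 347902 = 0.
The discriminant is 49 + 72·173951 = 12524521, and √12524521 = 3539.
So n = (7 + 3539) / 18 = 3546/18 = 197.
Check: 197·(9·197 − 7)/2 = 173951. ✓

197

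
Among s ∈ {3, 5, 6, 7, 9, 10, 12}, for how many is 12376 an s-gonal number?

2

s = 3: P(3, 156) = 12246 and P(3, 157) = 12403; 12376 is not s-gonal.
s = 5: P(5, 91) = 12376. ✓
s = 6: P(6, 78) = 12090 and P(6, 79) = 12403; 12376 is not s-gonal.
s = 7: P(7, 70) = 12145 and P(7, 71) = 12496; 12376 is not s-gonal.
s = 9: P(9, 59) = 12036 and P(9, 60) = 12450; 12376 is not s-gonal.
s = 10: P(10, 56) = 12376. ✓
s = 12: P(12, 50) = 12300 and P(12, 51) = 12801; 12376 is not s-gonal.
Hits: s ∈ {5, 10} → 2.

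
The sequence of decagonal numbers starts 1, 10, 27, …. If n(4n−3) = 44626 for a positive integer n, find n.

Set n(4n−3) = 44626, giving 4n² − 3n − 44626 = 0.
The discriminant is 9 + 16·44626 = 714025, and √714025 = 845.
So n = (3 + 845) / 8 = 848/8 = 106.

106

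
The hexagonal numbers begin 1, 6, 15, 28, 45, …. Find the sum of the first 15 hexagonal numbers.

Σ i(2i−1) = 2Σi² − Σi over i = 1..15.
Σi = 120 and Σi² = 1240.
2·1240 − 1·120 = 2360.

2360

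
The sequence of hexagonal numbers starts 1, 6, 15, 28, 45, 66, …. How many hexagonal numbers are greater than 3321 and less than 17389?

The n-th hexagonal number is n(2n−1).
Smallest index with value > 3321: n = 42 (giving 3486).
Largest index with value < 17389: n = 93 (giving 17205).
Indices 42 through 93: 52 terms.

52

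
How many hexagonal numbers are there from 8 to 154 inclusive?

7

The n-th hexagonal number is n(2n−1).
Smallest index with value ≥ 8: n = 3 (giving 15).
Largest index with value ≤ 154: n = 9 (giving 153).
Indices 3 through 9: 7 terms.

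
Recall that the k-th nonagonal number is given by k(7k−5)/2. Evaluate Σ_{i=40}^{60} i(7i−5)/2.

183820

Σ i(7i−5)/2 = (7Σi² − 5Σi) / 2 over i = 40..60.
Σi = 1830 − 780 = 1050 and Σi² = 73810 − 20540 = 53270.
(7·53270 − 5·1050) / 2 = 367640/2 = 183820.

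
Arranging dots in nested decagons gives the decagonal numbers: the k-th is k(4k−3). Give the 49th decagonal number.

The 49th decagonal number is n(4n−3) with n = 49.
49·(4·49 − 3) = 49·193 = 9457.

9457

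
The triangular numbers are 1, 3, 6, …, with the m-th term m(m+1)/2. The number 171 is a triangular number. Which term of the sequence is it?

Set n(n+1)/2 = 171, giving n² + n − 342 = 0.
The discriminant is 1 + 8·171 = 1369, and √1369 = 37.
So n = (-1 + 37) / 2 = 36/2 = 18.

18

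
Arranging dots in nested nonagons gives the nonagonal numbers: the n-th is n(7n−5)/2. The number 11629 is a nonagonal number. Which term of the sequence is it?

58

Set n(7n−5)/2 = 11629, giving 7n² − 5n − 23258 = 0.
So n = (5 + 807) / 14 = 812/14 = 58.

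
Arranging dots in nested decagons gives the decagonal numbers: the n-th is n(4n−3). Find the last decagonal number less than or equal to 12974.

12825

Solve n(4n−3) ≤ 12974 for integer n.
n = 57 gives 12825 ≤ 12974, while n = 58 gives 13282 > 12974; so the answer is 12825.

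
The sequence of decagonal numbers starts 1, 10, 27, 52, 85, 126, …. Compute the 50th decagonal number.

The 50th decagonal number is n(4n−3) with n = 50.
50·(4·50 − 3) = 50·197 = 9850.

9850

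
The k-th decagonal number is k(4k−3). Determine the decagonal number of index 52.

52·(4·52 − 3) = 52·205 = 10660.

10660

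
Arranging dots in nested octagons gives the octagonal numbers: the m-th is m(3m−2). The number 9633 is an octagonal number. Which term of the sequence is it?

Set n(3n−2) = 9633, giving 3n² − 2n − 9633 = 0.
The discriminant is 4 + 12·9633 = 115600, and √115600 = 340.
So n = (2 + 340) / 6 = 342/6 = 57.

57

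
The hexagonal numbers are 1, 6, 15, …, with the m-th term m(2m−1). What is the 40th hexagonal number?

The 40th hexagonal number is n(2n−1) with n = 40.
40·(2·40 − 1) = 40·79 = 3160.

3160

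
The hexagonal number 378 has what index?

14

Set n(2n−1) = 378, giving 2n² − n − 378 = 0.
The discriminant is 1 + 8·378 = 3025, and √3025 = 55.
So n = (1 + 55) / 4 = 56/4 = 14.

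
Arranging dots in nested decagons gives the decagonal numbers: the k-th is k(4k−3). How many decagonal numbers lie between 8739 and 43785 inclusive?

58

The n-th decagonal number is n(4n−3).
Smallest index with value ≥ 8739: n = 48 (giving 9072).
Largest index with value ≤ 43785: n = 105 (giving 43785).
Indices 48 through 105: 58 terms.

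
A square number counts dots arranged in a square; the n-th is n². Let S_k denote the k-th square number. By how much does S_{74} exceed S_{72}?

292

74² = 5476 and 72² = 5184.
Difference: 5476 − 5184 = 292.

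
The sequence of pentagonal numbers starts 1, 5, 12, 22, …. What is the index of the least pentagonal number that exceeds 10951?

86

Solve n(3n−1)/2 > 10951 for integer n.
The largest n with value ≤ 10951 is 85 (since 10795 ≤ 10951 < 11051), so the first above is n = 86, value 11051.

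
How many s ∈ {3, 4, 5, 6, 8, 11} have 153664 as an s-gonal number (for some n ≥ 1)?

1

s = 3: P(3, 553) = 153181 and P(3, 554) = 153735; 153664 is not s-gonal.
s = 4: P(4, 392) = 153664. ✓
s = 5: P(5, 320) = 153440 and P(5, 321) = 154401; 153664 is not s-gonal.
s = 6: P(6, 277) = 153181 and P(6, 278) = 154290; 153664 is not s-gonal.
s = 8: P(8, 226) = 152776 and P(8, 227) = 154133; 153664 is not s-gonal.
s = 11: P(11, 185) = 153365 and P(11, 186) = 155031; 153664 is not s-gonal.
Hits: s ∈ {4} → 1.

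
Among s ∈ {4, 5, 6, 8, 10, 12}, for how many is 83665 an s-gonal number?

s = 4: P(4, 289) = 83521 and P(4, 290) = 84100; 83665 is not s-gonal.
s = 5: P(5, 236) = 83426 and P(5, 237) = 84135; 83665 is not s-gonal.
s = 6: P(6, 204) = 83028 and P(6, 205) = 83845; 83665 is not s-gonal.
s = 8: P(8, 167) = 83333 and P(8, 168) = 84336; 83665 is not s-gonal.
s = 10: P(10, 145) = 83665. ✓
s = 12: P(12, 129) = 82689 and P(12, 130) = 83980; 83665 is not s-gonal.
Hits: s ∈ {10} → 1.

1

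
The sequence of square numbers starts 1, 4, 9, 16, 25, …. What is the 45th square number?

2025

45² = 2025.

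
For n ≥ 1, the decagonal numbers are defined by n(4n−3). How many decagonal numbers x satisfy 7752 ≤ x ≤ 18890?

25

The n-th decagonal number is n(4n−3).
Smallest index with value ≥ 7752: n = 45 (giving 7965).
Largest index with value ≤ 18890: n = 69 (giving 18837).
Indices 45 through 69: 25 terms.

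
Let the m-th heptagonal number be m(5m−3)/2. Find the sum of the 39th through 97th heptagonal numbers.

Σ i(5i−3)/2 = (5Σi² − 3Σi) / 2 over i = 39..97.
Σi = 4753 − 741 = 4012 and Σi² = 308945 − 19019 = 289926.
(5·289926 − 3·4012) / 2 = 1437594/2 = 718797.

718797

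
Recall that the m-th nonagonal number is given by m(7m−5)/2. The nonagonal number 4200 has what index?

35

Set n(7n−5)/2 = 4200, giving 7n² − 5n − 8400 = 0.
The discriminant is 25 + 56·4200 = 235225, and √235225 = 485.
So n = (5 + 485) / 14 = 490/14 = 35.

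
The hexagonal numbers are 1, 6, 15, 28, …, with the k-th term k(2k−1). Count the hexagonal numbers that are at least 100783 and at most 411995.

230

The n-th hexagonal number is n(2n−1).
Smallest index with value ≥ 100783: n = 225 (giving 101025).
Largest index with value ≤ 411995: n = 454 (giving 411778).
Indices 225 through 454: 230 terms.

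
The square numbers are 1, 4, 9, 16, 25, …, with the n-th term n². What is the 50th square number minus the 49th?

99

n² − (n−1)² = 2n − 1, so 50² − 49² = 2·50 − 1 = 99.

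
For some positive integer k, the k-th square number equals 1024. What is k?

We need n² = 1024, so n = √1024 = 32.

32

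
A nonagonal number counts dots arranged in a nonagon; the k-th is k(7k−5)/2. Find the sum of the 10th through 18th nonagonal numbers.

Σ i(7i−5)/2 = (7Σi² − 5Σi) / 2 over i = 10..18.
Σi = 171 − 45 = 126 and Σi² = 2109 − 285 = 1824.
(7·1824 − 5·126) / 2 = 12138/2 = 6069.

6069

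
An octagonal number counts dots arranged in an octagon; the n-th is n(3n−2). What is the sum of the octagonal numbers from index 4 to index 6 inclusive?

Σ i(3i−2) = 3Σi² − 2Σi over i = 4..6.
Σi = 21 − 6 = 15 and Σi² = 91 − 14 = 77.
3·77 − 2·15 = 201.

201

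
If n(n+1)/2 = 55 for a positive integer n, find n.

Set n(n+1)/2 = 55, giving n² + n − 110 = 0.
The discriminant is 1 + 8·55 = 441, and √441 = 21.
So n = (-1 + 21) / 2 = 20/2 = 10.

10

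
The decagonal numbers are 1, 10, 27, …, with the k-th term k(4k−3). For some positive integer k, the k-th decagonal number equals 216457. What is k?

233

Set n(4n−3) = 216457, giving 4n² − 3n − 216457 = 0.
The discriminant is 9 + 16·216457 = 3463321, and √3463321 = 1861.
So n = (3 + 1861) / 8 = 1864/8 = 233.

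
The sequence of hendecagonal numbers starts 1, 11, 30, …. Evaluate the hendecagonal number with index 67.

The 67th hendecagonal number is n(9n−7)/2 with n = 67.
67·(9·67 − 7)/2 = 67·596/2 = 67·298 = 19966.

19966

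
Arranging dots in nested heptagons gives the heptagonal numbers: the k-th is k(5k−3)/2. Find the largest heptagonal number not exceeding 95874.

Solve n(5n−3)/2 ≤ 95874 for integer n.
n = 196 gives 95746 ≤ 95874, while n = 197 gives 96727 > 95874; so the answer is 95746.

95746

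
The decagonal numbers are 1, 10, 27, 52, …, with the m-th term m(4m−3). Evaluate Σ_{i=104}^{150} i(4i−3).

Σ i(4i−3) = 4Σi² − 3Σi over i = 104..150.
Σi = 11325 − 5356 = 5969 and Σi² = 1136275 − 369564 = 766711.
4·766711 − 3·5969 = 3048937.

3048937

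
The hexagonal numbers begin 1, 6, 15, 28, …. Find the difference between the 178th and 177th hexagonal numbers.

709

Consecutive hexagonal numbers differ by 4n − 3: here 4·178 − 3 = 709.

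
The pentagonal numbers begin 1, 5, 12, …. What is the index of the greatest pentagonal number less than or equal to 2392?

40

Solve n(3n−1)/2 ≤ 2392 for integer n.
n = 40 gives 2380 ≤ 2392, while n = 41 gives 2501 > 2392; so the answer is index 40.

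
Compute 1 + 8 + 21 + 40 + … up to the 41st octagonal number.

Σ i(3i−2) = 3Σi² − 2Σi over i = 1..41.
Σi = 861 and Σi² = 23821.
3·23821 − 2·861 = 69741.

69741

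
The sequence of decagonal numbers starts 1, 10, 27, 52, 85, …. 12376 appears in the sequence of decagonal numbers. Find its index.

56

Set n(4n−3) = 12376, giving 4n² − 3n − 12376 = 0.
So n = (3 + 445) / 8 = 448/8 = 56.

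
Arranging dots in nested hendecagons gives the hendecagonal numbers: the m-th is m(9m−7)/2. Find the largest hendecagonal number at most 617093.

Solve n(9n−7)/2 ≤ 617093 for integer n.
n = 370 gives 614755 ≤ 617093, while n = 371 gives 618086 > 617093; so the answer is 614755.

614755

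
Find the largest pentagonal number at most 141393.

141220

Solve n(3n−1)/2 ≤ 141393 for integer n.
n = 307 gives 141220 ≤ 141393, while n = 308 gives 142142 > 141393; so the answer is 141220.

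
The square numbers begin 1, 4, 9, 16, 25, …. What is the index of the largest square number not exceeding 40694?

Solve n² ≤ 40694 for integer n.
n = 201 gives 40401 ≤ 40694, while n = 202 gives 40804 > 40694; so the answer is index 201.

201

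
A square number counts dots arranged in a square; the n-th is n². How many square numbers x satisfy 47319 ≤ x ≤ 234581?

The n-th square number is n².
Smallest index with value ≥ 47319: n = 218 (giving 47524).
Largest index with value ≤ 234581: n = 484 (giving 234256).
Indices 218 through 484: 267 terms.

267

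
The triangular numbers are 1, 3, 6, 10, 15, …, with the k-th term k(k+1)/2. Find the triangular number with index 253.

32131

The 253rd triangular number is n(n+1)/2 with n = 253.
253·254/2 = 64262/2 = 32131.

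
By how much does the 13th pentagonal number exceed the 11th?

71

13·(3·13 − 1)/2 = 247 and 11·(3·11 − 1)/2 = 176.
Difference: 247 − 176 = 71.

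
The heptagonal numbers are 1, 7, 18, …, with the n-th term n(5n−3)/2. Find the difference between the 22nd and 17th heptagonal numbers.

22·(5·22 − 3)/2 = 1177 and 17·(5·17 − 3)/2 = 697.
Difference: 1177 − 697 = 480.

480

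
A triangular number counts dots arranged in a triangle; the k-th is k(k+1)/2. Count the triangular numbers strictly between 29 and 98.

The n-th triangular number is n(n+1)/2.
Smallest index with value > 29: n = 8 (giving 36).
Largest index with value < 98: n = 13 (giving 91).
Indices 8 through 13: 6 terms.

6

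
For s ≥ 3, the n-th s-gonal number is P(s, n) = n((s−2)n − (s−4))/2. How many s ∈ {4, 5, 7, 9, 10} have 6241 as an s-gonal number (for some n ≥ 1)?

s = 4: P(4, 79) = 6241. ✓
s = 5: P(5, 64) = 6112 and P(5, 65) = 6305; 6241 is not s-gonal.
s = 7: P(7, 50) = 6175 and P(7, 51) = 6426; 6241 is not s-gonal.
s = 9: P(9, 42) = 6069 and P(9, 43) = 6364; 6241 is not s-gonal.
s = 10: P(10, 39) = 5967 and P(10, 40) = 6280; 6241 is not s-gonal.
Hits: s ∈ {4} → 1.

1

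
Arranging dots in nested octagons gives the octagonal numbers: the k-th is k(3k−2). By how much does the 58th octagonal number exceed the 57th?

Consecutive octagonal numbers differ by 6n − 5: here 6·58 − 5 = 343.

343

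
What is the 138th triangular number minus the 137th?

138

Consecutive triangular numbers differ by n: T_{138} − T_{137} = 138.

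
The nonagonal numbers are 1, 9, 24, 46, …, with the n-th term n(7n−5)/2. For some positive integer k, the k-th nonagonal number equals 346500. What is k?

315

Set n(7n−5)/2 = 346500, giving 7n² − 5n − 693000 = 0.
The discriminant is 25 + 56·346500 = 19404025, and √19404025 = 4405.
So n = (5 + 4405) / 14 = 4410/14 = 315.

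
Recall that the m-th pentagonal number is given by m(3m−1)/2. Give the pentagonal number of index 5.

35

The 5th pentagonal number is n(3n−1)/2 with n = 5.
5·(3·5 − 1)/2 = 5·14/2 = 5·7 = 35.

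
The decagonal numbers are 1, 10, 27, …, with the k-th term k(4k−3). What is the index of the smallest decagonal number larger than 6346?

41

Solve n(4n−3) > 6346 for integer n.
The largest n with value ≤ 6346 is 40 (since 6280 ≤ 6346 < 6601), so the first above is n = 41, value 6601.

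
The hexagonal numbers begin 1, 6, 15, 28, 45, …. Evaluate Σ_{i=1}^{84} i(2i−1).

Σ i(2i−1) = 2Σi² − Σi over i = 1..84.
Σi = 3570 and Σi² = 201110.
2·201110 − 1·3570 = 398650.

398650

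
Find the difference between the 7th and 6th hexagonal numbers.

Consecutive hexagonal numbers differ by 4n − 3: here 4·7 − 3 = 25.

25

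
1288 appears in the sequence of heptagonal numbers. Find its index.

Set n(5n−3)/2 = 1288, giving 5n² − 3n − 2576 = 0.
The discriminant is 9 + 40·1288 = 51529, and √51529 = 227.
So n = (3 + 227) / 10 = 230/10 = 23.

23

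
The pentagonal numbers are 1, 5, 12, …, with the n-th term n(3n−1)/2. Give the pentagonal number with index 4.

22

The 4th pentagonal number is n(3n−1)/2 with n = 4.
4·(3·4 − 1)/2 = 4·11/2 = 22.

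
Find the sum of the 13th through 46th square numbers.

32861

Σ_{i=13}^{46} i² = 33511 − 650 = 32861.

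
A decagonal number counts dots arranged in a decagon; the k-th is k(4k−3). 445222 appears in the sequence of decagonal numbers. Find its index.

Set n(4n−3) = 445222, giving 4n² − 3n − 445222 = 0.
The discriminant is 9 + 16·445222 = 7123561, and √7123561 = 2669.
So n = (3 + 2669) / 8 = 2672/8 = 334.
Check: 334·(4·334 − 3) = 445222. ✓

334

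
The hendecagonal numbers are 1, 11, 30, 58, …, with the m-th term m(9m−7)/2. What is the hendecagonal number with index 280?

The 280th hendecagonal number is n(9n−7)/2 with n = 280.
280·(9·280 − 7)/2 = 280·2513/2 = 351820.

351820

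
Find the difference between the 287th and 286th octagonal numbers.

Consecutive octagonal numbers differ by 6n − 5: here 6·287 − 5 = 1717.

1717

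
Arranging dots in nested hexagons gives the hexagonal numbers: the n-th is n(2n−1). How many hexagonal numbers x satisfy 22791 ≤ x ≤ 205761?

The n-th hexagonal number is n(2n−1).
Smallest index with value ≥ 22791: n = 107 (giving 22791).
Largest index with value ≤ 205761: n = 321 (giving 205761).
Indices 107 through 321: 215 terms.

215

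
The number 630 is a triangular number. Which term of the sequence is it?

Set n(n+1)/2 = 630, giving n² + n − 1260 = 0.
The discriminant is 1 + 8·630 = 5041, and √5041 = 71.
So n = (-1 + 71) / 2 = 70/2 = 35.

35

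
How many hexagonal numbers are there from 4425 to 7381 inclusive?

The n-th hexagonal number is n(2n−1).
Smallest index with value ≥ 4425: n = 48 (giving 4560).
Largest index with value ≤ 7381: n = 61 (giving 7381).
Indices 48 through 61: 14 terms.

14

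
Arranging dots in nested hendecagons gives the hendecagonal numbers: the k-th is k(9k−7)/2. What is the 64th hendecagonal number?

The 64th hendecagonal number is n(9n−7)/2 with n = 64.
64·(9·64 − 7)/2 = 64·569/2 = 18208.

18208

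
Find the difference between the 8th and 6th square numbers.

8² = 64 and 6² = 36.
Difference: 64 − 36 = 28.

28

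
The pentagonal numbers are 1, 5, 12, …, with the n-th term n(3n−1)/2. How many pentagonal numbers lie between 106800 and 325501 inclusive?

200

The n-th pentagonal number is n(3n−1)/2.
Smallest index with value ≥ 106800: n = 267 (giving 106800).
Largest index with value ≤ 325501: n = 466 (giving 325501).
Indices 267 through 466: 200 terms.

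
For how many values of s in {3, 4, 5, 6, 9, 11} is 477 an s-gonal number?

s = 3: P(3, 30) = 465 and P(3, 31) = 496; 477 is not s-gonal.
s = 4: P(4, 21) = 441 and P(4, 22) = 484; 477 is not s-gonal.
s = 5: P(5, 18) = 477. ✓
s = 6: P(6, 15) = 435 and P(6, 16) = 496; 477 is not s-gonal.
s = 9: P(9, 12) = 474 and P(9, 13) = 559; 477 is not s-gonal.
s = 11: P(11, 10) = 415 and P(11, 11) = 506; 477 is not s-gonal.
Hits: s ∈ {5} → 1.

1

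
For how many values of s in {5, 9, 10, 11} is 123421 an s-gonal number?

s = 5: P(5, 287) = 123410 and P(5, 288) = 124272; 123421 is not s-gonal.
s = 9: P(9, 188) = 123234 and P(9, 189) = 124551; 123421 is not s-gonal.
s = 10: P(10, 176) = 123376 and P(10, 177) = 124785; 123421 is not s-gonal.
s = 11: P(11, 166) = 123421. ✓
Hits: s ∈ {11} → 1.

1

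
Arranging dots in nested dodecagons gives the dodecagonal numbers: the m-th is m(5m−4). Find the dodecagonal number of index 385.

The 385th dodecagonal number is n(5n−4) with n = 385.
385·(5·385 − 4) = 385·1921 = 739585.

739585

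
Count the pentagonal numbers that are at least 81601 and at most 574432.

The n-th pentagonal number is n(3n−1)/2.
Smallest index with value ≥ 81601: n = 234 (giving 82017).
Largest index with value ≤ 574432: n = 619 (giving 574432).
Indices 234 through 619: 386 terms.

386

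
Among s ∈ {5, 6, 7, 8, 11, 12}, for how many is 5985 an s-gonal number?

s = 5: P(5, 63) = 5922 and P(5, 64) = 6112; 5985 is not s-gonal.
s = 6: P(6, 54) = 5778 and P(6, 55) = 5995; 5985 is not s-gonal.
s = 7: P(7, 49) = 5929 and P(7, 50) = 6175; 5985 is not s-gonal.
s = 8: P(8, 45) = 5985. ✓
s = 11: P(11, 36) = 5706 and P(11, 37) = 6031; 5985 is not s-gonal.
s = 12: P(12, 35) = 5985. ✓
Hits: s ∈ {8, 12} → 2.

2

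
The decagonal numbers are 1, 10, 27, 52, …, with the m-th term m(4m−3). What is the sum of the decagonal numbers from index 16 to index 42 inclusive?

95031

Σ i(4i−3) = 4Σi² − 3Σi over i = 16..42.
Σi = 903 − 120 = 783 and Σi² = 25585 − 1240 = 24345.
4·24345 − 3·783 = 95031.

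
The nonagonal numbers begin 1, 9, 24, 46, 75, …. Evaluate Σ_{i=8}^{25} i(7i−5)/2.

18105

Σ i(7i−5)/2 = (7Σi² − 5Σi) / 2 over i = 8..25.
Σi = 325 − 28 = 297 and Σi² = 5525 − 140 = 5385.
(7·5385 − 5·297) / 2 = 36210/2 = 18105.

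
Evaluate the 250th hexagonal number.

124750

The 250th hexagonal number is n(2n−1) with n = 250.
250·(2·250 − 1) = 250·499 = 124750.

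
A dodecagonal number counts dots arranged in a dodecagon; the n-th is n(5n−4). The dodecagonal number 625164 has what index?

Set n(5n−4) = 625164, giving 5n² − 4n − 625164 = 0.
The discriminant is 16 + 20·625164 = 12503296, and √12503296 = 3536.
So n = (4 + 3536) / 10 = 3540/10 = 354.

354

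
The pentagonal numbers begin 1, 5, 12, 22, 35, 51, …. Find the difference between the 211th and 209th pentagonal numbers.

211·(3·211 − 1)/2 = 66676 and 209·(3·209 − 1)/2 = 65417.
Difference: 66676 − 65417 = 1259.

1259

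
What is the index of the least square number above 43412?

Solve n² > 43412 for integer n.
The largest n with value ≤ 43412 is 208 (since 43264 ≤ 43412 < 43681), so the first above is n = 209, value 43681.

209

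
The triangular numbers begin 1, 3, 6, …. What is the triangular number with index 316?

The 316th triangular number is n(n+1)/2 with n = 316.
316·317/2 = 100172/2 = 50086.

50086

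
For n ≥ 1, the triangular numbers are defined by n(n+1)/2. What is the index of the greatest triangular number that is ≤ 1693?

57

Solve n(n+1)/2 ≤ 1693 for integer n.
n = 57 gives 1653 ≤ 1693, while n = 58 gives 1711 > 1693; so the answer is index 57.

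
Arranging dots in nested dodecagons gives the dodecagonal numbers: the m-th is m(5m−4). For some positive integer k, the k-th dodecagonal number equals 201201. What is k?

Set n(5n−4) = 201201, giving 5n² − 4n − 201201 = 0.
The discriminant is 16 + 20·201201 = 4024036, and √4024036 = 2006.
So n = (4 + 2006) / 10 = 2010/10 = 201.

201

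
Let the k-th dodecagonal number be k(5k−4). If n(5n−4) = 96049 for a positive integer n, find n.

Set n(5n−4) = 96049, giving 5n² − 4n − 96049 = 0.
The discriminant is 16 + 20·96049 = 1920996, and √1920996 = 1386.
So n = (4 + 1386) / 10 = 1390/10 = 139.

139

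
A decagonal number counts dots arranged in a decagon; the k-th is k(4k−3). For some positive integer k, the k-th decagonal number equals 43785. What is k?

Set n(4n−3) = 43785, giving 4n² − 3n − 43785 = 0.
The discriminant is 9 + 16·43785 = 700569, and √700569 = 837.
So n = (3 + 837) / 8 = 840/8 = 105.

105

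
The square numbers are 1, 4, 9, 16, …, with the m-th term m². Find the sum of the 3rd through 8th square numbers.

Σ_{i=3}^{8} i² = 204 − 5 = 199.

199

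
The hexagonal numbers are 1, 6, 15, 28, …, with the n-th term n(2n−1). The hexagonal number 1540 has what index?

28

Set n(2n−1) = 1540, giving 2n² − n − 1540 = 0.
The discriminant is 1 + 8·1540 = 12321, and √12321 = 111.
So n = (1 + 111) / 4 = 112/4 = 28.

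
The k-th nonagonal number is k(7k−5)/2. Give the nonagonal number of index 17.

17·(7·17 − 5)/2 = 17·114/2 = 17·57 = 969.

969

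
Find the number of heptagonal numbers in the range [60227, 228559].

The n-th heptagonal number is n(5n−3)/2.
Smallest index with value ≥ 60227: n = 156 (giving 60606).
Largest index with value ≤ 228559: n = 302 (giving 227557).
Indices 156 through 302: 147 terms.

147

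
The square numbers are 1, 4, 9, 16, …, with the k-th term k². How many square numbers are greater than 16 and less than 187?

9

The n-th square number is n².
Smallest index with value > 16: n = 5 (giving 25).
Largest index with value < 187: n = 13 (giving 169).
Indices 5 through 13: 9 terms.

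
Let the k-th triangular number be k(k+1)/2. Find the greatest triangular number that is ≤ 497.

Solve n(n+1)/2 ≤ 497 for integer n.
n = 31 gives 496 ≤ 497, while n = 32 gives 528 > 497; so the answer is 496.

496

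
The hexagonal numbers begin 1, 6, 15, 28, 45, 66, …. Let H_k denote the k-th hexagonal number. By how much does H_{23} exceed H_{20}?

23·(2·23 − 1) = 1035 and 20·(2·20 − 1) = 780.
Difference: 1035 − 780 = 255.

255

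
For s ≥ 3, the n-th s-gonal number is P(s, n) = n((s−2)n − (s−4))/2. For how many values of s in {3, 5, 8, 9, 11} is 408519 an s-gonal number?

1

s = 3: P(3, 903) = 408156 and P(3, 904) = 409060; 408519 is not s-gonal.
s = 5: P(5, 522) = 408465 and P(5, 523) = 410032; 408519 is not s-gonal.
s = 8: P(8, 369) = 407745 and P(8, 370) = 409960; 408519 is not s-gonal.
s = 9: P(9, 342) = 408519. ✓
s = 11: P(11, 301) = 406651 and P(11, 302) = 409361; 408519 is not s-gonal.
Hits: s ∈ {9} → 1.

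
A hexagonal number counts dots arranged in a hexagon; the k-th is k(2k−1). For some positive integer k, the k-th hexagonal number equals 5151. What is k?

51

Set n(2n−1) = 5151, giving 2n² − n − 5151 = 0.
The discriminant is 1 + 8·5151 = 41209, and √41209 = 203.
So n = (1 + 203) / 4 = 204/4 = 51.
Check: 51·(2·51 − 1) = 5151. ✓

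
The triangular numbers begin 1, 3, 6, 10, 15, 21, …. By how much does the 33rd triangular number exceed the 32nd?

33

Consecutive triangular numbers differ by n: T_{33} − T_{32} = 33.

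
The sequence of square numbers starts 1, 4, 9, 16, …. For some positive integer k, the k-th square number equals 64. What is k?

8

We need n² = 64, so n = √64 = 8.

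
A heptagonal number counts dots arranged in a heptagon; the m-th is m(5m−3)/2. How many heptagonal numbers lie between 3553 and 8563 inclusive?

The n-th heptagonal number is n(5n−3)/2.
Smallest index with value ≥ 3553: n = 38 (giving 3553).
Largest index with value ≤ 8563: n = 58 (giving 8323).
Indices 38 through 58: 21 terms.

21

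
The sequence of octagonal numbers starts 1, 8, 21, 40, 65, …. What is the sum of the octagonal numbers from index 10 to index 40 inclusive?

Σ i(3i−2) = 3Σi² − 2Σi over i = 10..40.
Σi = 820 − 45 = 775 and Σi² = 22140 − 285 = 21855.
3·21855 − 2·775 = 64015.

64015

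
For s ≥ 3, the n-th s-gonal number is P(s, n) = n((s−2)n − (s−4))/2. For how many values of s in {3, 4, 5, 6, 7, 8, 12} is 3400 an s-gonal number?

1

s = 3: P(3, 81) = 3321 and P(3, 82) = 3403; 3400 is not s-gonal.
s = 4: P(4, 58) = 3364 and P(4, 59) = 3481; 3400 is not s-gonal.
s = 5: P(5, 47) = 3290 and P(5, 48) = 3432; 3400 is not s-gonal.
s = 6: P(6, 41) = 3321 and P(6, 42) = 3486; 3400 is not s-gonal.
s = 7: P(7, 37) = 3367 and P(7, 38) = 3553; 3400 is not s-gonal.
s = 8: P(8, 34) = 3400. ✓
s = 12: P(12, 26) = 3276 and P(12, 27) = 3537; 3400 is not s-gonal.
Hits: s ∈ {8} → 1.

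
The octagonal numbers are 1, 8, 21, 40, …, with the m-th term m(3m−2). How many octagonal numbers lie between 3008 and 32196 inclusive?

72

The n-th octagonal number is n(3n−2).
Smallest index with value ≥ 3008: n = 32 (giving 3008).
Largest index with value ≤ 32196: n = 103 (giving 31621).
Indices 32 through 103: 72 terms.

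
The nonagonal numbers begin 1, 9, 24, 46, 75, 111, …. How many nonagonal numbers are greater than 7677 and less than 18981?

The n-th nonagonal number is n(7n−5)/2.
Smallest index with value > 7677: n = 48 (giving 7944).
Largest index with value < 18981: n = 73 (giving 18469).
Indices 48 through 73: 26 terms.

26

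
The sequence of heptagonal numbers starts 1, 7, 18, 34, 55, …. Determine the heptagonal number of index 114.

32319

The 114th heptagonal number is n(5n−3)/2 with n = 114.
114·(5·114 − 3)/2 = 114·567/2 = 32319.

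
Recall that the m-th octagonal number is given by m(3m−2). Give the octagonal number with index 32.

The 32nd octagonal number is n(3n−2) with n = 32.
32·(3·32 − 2) = 32·94 = 3008.

3008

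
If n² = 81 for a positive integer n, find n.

9

We need n² = 81, so n = √81 = 9.
Check: 9² = 81. ✓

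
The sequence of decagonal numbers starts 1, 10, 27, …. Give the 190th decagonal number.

The 190th decagonal number is n(4n−3) with n = 190.
190·(4·190 − 3) = 190·757 = 143830.

143830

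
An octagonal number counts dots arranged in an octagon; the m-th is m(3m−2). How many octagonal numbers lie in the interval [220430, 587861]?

172

The n-th octagonal number is n(3n−2).
Smallest index with value ≥ 220430: n = 272 (giving 221408).
Largest index with value ≤ 587861: n = 443 (giving 587861).
Indices 272 through 443: 172 terms.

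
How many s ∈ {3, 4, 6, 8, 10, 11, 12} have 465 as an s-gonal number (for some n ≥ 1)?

s = 3: P(3, 30) = 465. ✓
s = 4: P(4, 21) = 441 and P(4, 22) = 484; 465 is not s-gonal.
s = 6: P(6, 15) = 435 and P(6, 16) = 496; 465 is not s-gonal.
s = 8: P(8, 12) = 408 and P(8, 13) = 481; 465 is not s-gonal.
s = 10: P(10, 11) = 451 and P(10, 12) = 540; 465 is not s-gonal.
s = 11: P(11, 10) = 415 and P(11, 11) = 506; 465 is not s-gonal.
s = 12: P(12, 10) = 460 and P(12, 11) = 561; 465 is not s-gonal.
Hits: s ∈ {3} → 1.

1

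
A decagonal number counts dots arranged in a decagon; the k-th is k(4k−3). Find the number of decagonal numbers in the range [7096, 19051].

The n-th decagonal number is n(4n−3).
Smallest index with value ≥ 7096: n = 43 (giving 7267).
Largest index with value ≤ 19051: n = 69 (giving 18837).
Indices 43 through 69: 27 terms.

27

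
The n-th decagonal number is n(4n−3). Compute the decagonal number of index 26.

2626

The 26th decagonal number is n(4n−3) with n = 26.
26·(4·26 − 3) = 26·101 = 2626.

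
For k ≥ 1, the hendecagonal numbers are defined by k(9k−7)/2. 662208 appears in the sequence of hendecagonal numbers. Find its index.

Set n(9n−7)/2 = 662208, giving 9n² − 7n − 1324416 = 0.
The discriminant is 49 + 72·662208 = 47679025, and √47679025 = 6905.
So n = (7 + 6905) / 18 = 6912/18 = 384.

384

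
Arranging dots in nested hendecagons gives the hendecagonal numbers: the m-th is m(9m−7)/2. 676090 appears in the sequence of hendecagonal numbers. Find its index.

Set n(9n−7)/2 = 676090, giving 9n² − 7n − 1352180 = 0.
So n = (7 + 6977) / 18 = 6984/18 = 388.

388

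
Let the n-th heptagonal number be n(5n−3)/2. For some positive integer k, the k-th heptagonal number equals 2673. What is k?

Set n(5n−3)/2 = 2673, giving 5n² − 3n − 5346 = 0.
So n = (3 + 327) / 10 = 330/10 = 33.
Check: 33·(5·33 − 3)/2 = 2673. ✓

33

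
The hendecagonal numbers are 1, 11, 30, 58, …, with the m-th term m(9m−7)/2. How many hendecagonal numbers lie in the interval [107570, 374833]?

135

The n-th hendecagonal number is n(9n−7)/2.
Smallest index with value ≥ 107570: n = 155 (giving 107570).
Largest index with value ≤ 374833: n = 289 (giving 374833).
Indices 155 through 289: 135 terms.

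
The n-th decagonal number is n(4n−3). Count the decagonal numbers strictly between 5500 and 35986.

58

The n-th decagonal number is n(4n−3).
Smallest index with value > 5500: n = 38 (giving 5662).
Largest index with value < 35986: n = 95 (giving 35815).
Indices 38 through 95: 58 terms.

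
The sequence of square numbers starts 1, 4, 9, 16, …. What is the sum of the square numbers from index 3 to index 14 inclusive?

Σ_{i=3}^{14} i² = 1015 − 5 = 1010.

1010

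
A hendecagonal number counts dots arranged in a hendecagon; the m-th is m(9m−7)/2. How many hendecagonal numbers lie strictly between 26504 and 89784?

The n-th hendecagonal number is n(9n−7)/2.
Smallest index with value > 26504: n = 78 (giving 27105).
Largest index with value < 89784: n = 141 (giving 88971).
Indices 78 through 141: 64 terms.

64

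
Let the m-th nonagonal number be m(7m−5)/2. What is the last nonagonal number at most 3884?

Solve n(7n−5)/2 ≤ 3884 for integer n.
n = 33 gives 3729 ≤ 3884, while n = 34 gives 3961 > 3884; so the answer is 3729.

3729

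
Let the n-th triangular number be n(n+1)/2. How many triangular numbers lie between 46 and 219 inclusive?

The n-th triangular number is n(n+1)/2.
Smallest index with value ≥ 46: n = 10 (giving 55).
Largest index with value ≤ 219: n = 20 (giving 210).
Indices 10 through 20: 11 terms.

11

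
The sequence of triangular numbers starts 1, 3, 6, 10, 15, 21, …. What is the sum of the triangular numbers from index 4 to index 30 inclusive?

4950

Σ i(i+1)/2 = (Σi² + Σi) / 2 over i = 4..30.
Σi = 465 − 6 = 459 and Σi² = 9455 − 14 = 9441.
(1·9441 + 1·459) / 2 = 9900/2 = 4950.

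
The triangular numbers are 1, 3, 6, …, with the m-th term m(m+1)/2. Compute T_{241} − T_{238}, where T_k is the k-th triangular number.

720

241·242/2 = 29161 and 238·239/2 = 28441.
Difference: 29161 − 28441 = 720.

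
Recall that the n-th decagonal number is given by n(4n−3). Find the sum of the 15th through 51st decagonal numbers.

Σ i(4i−3) = 4Σi² − 3Σi over i = 15..51.
Σi = 1326 − 105 = 1221 and Σi² = 45526 − 1015 = 44511.
4·44511 − 3·1221 = 174381.

174381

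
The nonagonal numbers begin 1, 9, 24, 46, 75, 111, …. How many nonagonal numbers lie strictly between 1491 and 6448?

The n-th nonagonal number is n(7n−5)/2.
Smallest index with value > 1491: n = 22 (giving 1639).
Largest index with value < 6448: n = 43 (giving 6364).
Indices 22 through 43: 22 terms.

22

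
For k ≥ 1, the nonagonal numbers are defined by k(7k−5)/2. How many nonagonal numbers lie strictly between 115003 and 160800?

The n-th nonagonal number is n(7n−5)/2.
Smallest index with value > 115003: n = 182 (giving 115479).
Largest index with value < 160800: n = 214 (giving 159751).
Indices 182 through 214: 33 terms.

33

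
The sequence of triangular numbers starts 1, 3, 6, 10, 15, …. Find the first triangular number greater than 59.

Solve n(n+1)/2 > 59 for integer n.
The largest n with value ≤ 59 is 10 (since 55 ≤ 59 < 66), so the first above is n = 11, value 66.

66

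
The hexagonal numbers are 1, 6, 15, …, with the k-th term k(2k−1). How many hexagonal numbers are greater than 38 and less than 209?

6

The n-th hexagonal number is n(2n−1).
Smallest index with value > 38: n = 5 (giving 45).
Largest index with value < 209: n = 10 (giving 190).
Indices 5 through 10: 6 terms.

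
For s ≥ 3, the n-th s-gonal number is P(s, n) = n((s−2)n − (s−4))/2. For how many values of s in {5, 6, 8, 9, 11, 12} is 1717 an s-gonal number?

1

s = 5: P(5, 34) = 1717. ✓
s = 6: P(6, 29) = 1653 and P(6, 30) = 1770; 1717 is not s-gonal.
s = 8: P(8, 24) = 1680 and P(8, 25) = 1825; 1717 is not s-gonal.
s = 9: P(9, 22) = 1639 and P(9, 23) = 1794; 1717 is not s-gonal.
s = 11: P(11, 19) = 1558 and P(11, 20) = 1730; 1717 is not s-gonal.
s = 12: P(12, 18) = 1548 and P(12, 19) = 1729; 1717 is not s-gonal.
Hits: s ∈ {5} → 1.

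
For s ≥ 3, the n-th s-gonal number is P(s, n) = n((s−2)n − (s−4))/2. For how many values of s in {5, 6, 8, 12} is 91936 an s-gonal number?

s = 5: P(5, 247) = 91390 and P(5, 248) = 92132; 91936 is not s-gonal.
s = 6: P(6, 214) = 91378 and P(6, 215) = 92235; 91936 is not s-gonal.
s = 8: P(8, 175) = 91525 and P(8, 176) = 92576; 91936 is not s-gonal.
s = 12: P(12, 136) = 91936. ✓
Hits: s ∈ {12} → 1.

1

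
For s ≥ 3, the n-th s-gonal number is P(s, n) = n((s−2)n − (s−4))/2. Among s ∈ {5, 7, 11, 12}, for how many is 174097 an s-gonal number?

1

s = 5: P(5, 340) = 173230 and P(5, 341) = 174251; 174097 is not s-gonal.
s = 7: P(7, 264) = 173844 and P(7, 265) = 175165; 174097 is not s-gonal.
s = 11: P(11, 197) = 173951 and P(11, 198) = 175725; 174097 is not s-gonal.
s = 12: P(12, 187) = 174097. ✓
Hits: s ∈ {12} → 1.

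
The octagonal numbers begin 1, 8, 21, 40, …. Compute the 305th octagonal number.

278465

The 305th octagonal number is n(3n−2) with n = 305.
305·(3·305 − 2) = 305·913 = 278465.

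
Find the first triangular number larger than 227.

Solve n(n+1)/2 > 227 for integer n.
The largest n with value ≤ 227 is 20 (since 210 ≤ 227 < 231), so the first above is n = 21, value 231.

231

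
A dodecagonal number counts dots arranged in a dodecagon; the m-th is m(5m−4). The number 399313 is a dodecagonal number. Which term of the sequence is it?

283

Set n(5n−4) = 399313, giving 5n² − 4n − 399313 = 0.
The discriminant is 16 + 20·399313 = 7986276, and √7986276 = 2826.
So n = (4 + 2826) / 10 = 2830/10 = 283.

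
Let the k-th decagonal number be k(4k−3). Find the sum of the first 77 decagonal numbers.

Σ i(4i−3) = 4Σi² − 3Σi over i = 1..77.
Σi = 3003 and Σi² = 155155.
4·155155 − 3·3003 = 611611.

611611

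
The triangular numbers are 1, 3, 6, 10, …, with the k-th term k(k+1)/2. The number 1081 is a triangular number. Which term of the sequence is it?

Set n(n+1)/2 = 1081, giving n² + n − 2162 = 0.
The discriminant is 1 + 8·1081 = 8649, and √8649 = 93.
So n = (-1 + 93) / 2 = 92/2 = 46.
Check: 46·47/2 = 1081. ✓

46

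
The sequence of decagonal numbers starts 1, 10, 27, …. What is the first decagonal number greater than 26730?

Solve n(4n−3) > 26730 for integer n.
The largest n with value ≤ 26730 is 82 (since 26650 ≤ 26730 < 27307), so the first above is n = 83, value 27307.

27307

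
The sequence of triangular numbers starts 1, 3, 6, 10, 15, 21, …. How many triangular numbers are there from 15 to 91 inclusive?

The n-th triangular number is n(n+1)/2.
Smallest index with value ≥ 15: n = 5 (giving 15).
Largest index with value ≤ 91: n = 13 (giving 91).
Indices 5 through 13: 9 terms.

9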